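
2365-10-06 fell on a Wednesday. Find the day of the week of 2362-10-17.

Wednesday

Count forward from the earlier date (October 17, 2362) to the later (October 6, 2365):
Day-of-year of October 17, 2362: 290.
Day-of-year of October 6, 2365: 279.
2362 has 365 days, so 365 − 290 = 75 days remain in 2362.
Full years: 2363: 365; 2364: 366. Sum = 731.
Total: 75 + 731 + 279 = 1085 days.
1085 is a multiple of 7, so 2362-10-17 falls on the same weekday: Wednesday.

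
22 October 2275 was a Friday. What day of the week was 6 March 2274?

Count forward from the earlier date (March 6, 2274) to the later (October 22, 2275):
March 2274: 31 − 6 = 25 days remain.
Then 18 full months totalling 548 days.
October 1–22, 2275: 22 days.
Total: 25 + 548 + 22 = 595 days.
595 is a multiple of 7, so 6 March 2274 falls on the same weekday: Friday.

Friday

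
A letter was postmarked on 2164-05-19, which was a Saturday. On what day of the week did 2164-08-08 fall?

May 2164: 31 − 19 = 12 days remain.
Then June (30), July (31): 30 + 31 = 61 days.
August 1–8, 2164: 8 days.
Total: 12 + 61 + 8 = 81 days.
81 mod 7 = 4, so 4 days after Saturday is Wednesday.

Wednesday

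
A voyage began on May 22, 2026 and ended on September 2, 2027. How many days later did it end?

468

May 22, 2026 → May 22, 2027: 365 days.
May 2027: 31 − 22 = 9 days remain.
Then June (30), July (31), August (31): 30 + 31 + 31 = 92 days.
September 1–2, 2027: 2 days.
Residual: 103 days.
Total: 468 days.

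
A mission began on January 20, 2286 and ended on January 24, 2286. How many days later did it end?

4

Within January 2286: 24 − 20 = 4 days.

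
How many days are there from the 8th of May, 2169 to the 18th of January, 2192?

Day-of-year of May 8, 2169: 128.
Day-of-year of January 18, 2192: 18.
2169 has 365 days, so 365 − 128 = 237 days remain in 2169.
Full years 2170–2191: 17 common + 5 leap = 17×365 + 5×366 = 8035 days.
Total: 237 + 8035 + 18 = 8290 days.

8290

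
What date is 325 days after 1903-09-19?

1904-08-09

Count 325 days after September 19, 1903:
Day-of-year of September 19, 1903: 262.
Day-of-year of August 9, 1904: 222.
1903 has 365 days, so 365 − 262 = 103 days remain in 1903.
Total: 103 + 222 = 325 days.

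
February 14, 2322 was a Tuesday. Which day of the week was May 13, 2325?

Day-of-year of February 14, 2322: 45.
Day-of-year of May 13, 2325: 133.
2322 has 365 days, so 365 − 45 = 320 days remain in 2322.
Full years: 2323: 365; 2324: 366. Sum = 731.
Total: 320 + 731 + 133 = 1184 days.
1184 mod 7 = 1, so 1 day after Tuesday is Wednesday.

Wednesday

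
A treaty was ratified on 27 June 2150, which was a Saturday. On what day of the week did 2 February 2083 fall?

Tuesday

Count forward from the earlier date (February 2, 2083) to the later (June 27, 2150):
From February 2, 2083 to February 2, 2150: 67 years, of which 16 contain a Feb 29 — 51×365 + 16×366 = 24471 days.
(2100 is not a leap year (divisible by 100 but not 400).)
February 2150: 28 − 2 = 26 days remain (2150 is not a leap year, so February has 28 days).
Then March (31), April (30), May (31): 31 + 30 + 31 = 92 days.
June 1–27, 2150: 27 days.
Residual: 145 days.
Total: 24616 days.
24616 mod 7 = 4, so 4 days before Saturday is Tuesday.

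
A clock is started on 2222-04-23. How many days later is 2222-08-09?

April 2222: 30 − 23 = 7 days remain.
Then May (31), June (30), July (31): 31 + 30 + 31 = 92 days.
August 1–9, 2222: 9 days.
Total: 7 + 92 + 9 = 108 days.

108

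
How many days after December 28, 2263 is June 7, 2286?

8197

From December 28, 2263 to December 28, 2285: 22 years, of which 6 contain a Feb 29 — 16×365 + 6×366 = 8036 days.
December 2285: 31 − 28 = 3 days remain.
Then January (31), February 2286 (28), March (31), April (30), May (31): 31 + 28 + 31 + 30 + 31 = 151 days.
June 1–7, 2286: 7 days.
Residual: 161 days.
Total: 8197 days.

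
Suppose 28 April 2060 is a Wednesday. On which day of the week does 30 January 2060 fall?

Count forward from the earlier date (January 30, 2060) to the later (April 28, 2060):
January 2060: 31 − 30 = 1 day remains.
Then February 2060 (29), March (31): 29 + 31 = 60 days.
April 1–28, 2060: 28 days.
Total: 1 + 60 + 28 = 89 days.
89 mod 7 = 5, so 5 days before Wednesday is Friday.

Friday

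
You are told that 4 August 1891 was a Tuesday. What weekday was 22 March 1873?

Count forward from the earlier date (March 22, 1873) to the later (August 4, 1891):
Day-of-year of March 22, 1873: 81.
Day-of-year of August 4, 1891: 216.
1873 has 365 days, so 365 − 81 = 284 days remain in 1873.
Full years 1874–1890: 13 common + 4 leap = 13×365 + 4×366 = 6209 days.
Total: 284 + 6209 + 216 = 6709 days.
6709 mod 7 = 3, so 3 days before Tuesday is Saturday.

Saturday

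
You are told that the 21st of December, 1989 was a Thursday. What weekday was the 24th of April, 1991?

Wednesday

December 1989: 31 − 21 = 10 days remain.
Then 15 full months totalling 455 days.
April 1–24, 1991: 24 days.
Total: 10 + 455 + 24 = 489 days.
489 mod 7 = 6, so 6 days after Thursday is Wednesday.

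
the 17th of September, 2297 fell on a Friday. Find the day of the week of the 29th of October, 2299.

September 17, 2297 → September 17, 2298: 365 days.
September 17, 2298 → September 17, 2299: 365 days.
September 2299: 30 − 17 = 13 days remain.
October 1–29, 2299: 29 days.
Residual: 42 days.
Total: 772 days.
772 mod 7 = 2, so 2 days after Friday is Sunday.

Sunday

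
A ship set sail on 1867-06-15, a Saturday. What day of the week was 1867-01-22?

Tuesday

Count forward from the earlier date (January 22, 1867) to the later (June 15, 1867):
January 1867: 31 − 22 = 9 days remain.
Then February 1867 (28), March (31), April (30), May (31): 28 + 31 + 30 + 31 = 120 days.
June 1–15, 1867: 15 days.
Total: 9 + 120 + 15 = 144 days.
144 mod 7 = 4, so 4 days before Saturday is Tuesday.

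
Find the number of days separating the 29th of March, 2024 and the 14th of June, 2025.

442

March 29, 2024 → March 29, 2025: 365 days.
March 2025: 31 − 29 = 2 days remain.
Then April (30), May (31): 30 + 31 = 61 days.
June 1–14, 2025: 14 days.
Residual: 77 days.
Total: 442 days.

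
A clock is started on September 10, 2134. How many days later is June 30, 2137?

1024

Day-of-year of September 10, 2134: 253.
Day-of-year of June 30, 2137: 181.
2134 has 365 days, so 365 − 253 = 112 days remain in 2134.
Full years: 2135: 365; 2136: 366. Sum = 731.
Total: 112 + 731 + 181 = 1024 days.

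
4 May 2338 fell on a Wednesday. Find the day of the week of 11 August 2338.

Thursday

May 2338: 31 − 4 = 27 days remain.
Then June (30), July (31): 30 + 31 = 61 days.
August 1–11, 2338: 11 days.
Total: 27 + 61 + 11 = 99 days.
99 mod 7 = 1, so 1 day after Wednesday is Thursday.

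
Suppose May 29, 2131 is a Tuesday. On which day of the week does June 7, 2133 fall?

May 2131: 31 − 29 = 2 days remain.
Then 24 full months totalling 731 days.
June 1–7, 2133: 7 days.
Total: 2 + 731 + 7 = 740 days.
740 mod 7 = 5, so 5 days after Tuesday is Sunday.

Sunday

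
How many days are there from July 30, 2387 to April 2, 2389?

612

July 2387: 31 − 30 = 1 day remains.
Then 20 full months totalling 609 days.
April 1–2, 2389: 2 days.
Total: 1 + 609 + 2 = 612 days.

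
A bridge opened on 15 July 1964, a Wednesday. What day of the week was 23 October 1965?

Saturday

July 15, 1964 → July 15, 1965: 365 days.
July 1965: 31 − 15 = 16 days remain.
Then August (31), September (30): 31 + 30 = 61 days.
October 1–23, 1965: 23 days.
Residual: 100 days.
Total: 465 days.
465 mod 7 = 3, so 3 days after Wednesday is Saturday.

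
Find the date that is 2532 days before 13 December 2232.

7 January 2226

Count 2532 days before December 13, 2232:
Day-of-year of January 7, 2226: 7.
Day-of-year of December 13, 2232: 348.
2226 has 365 days, so 365 − 7 = 358 days remain in 2226.
Full years: 2227: 365; 2228: 366; 2229: 365; 2230: 365; 2231: 365. Sum = 1826.
Total: 358 + 1826 + 348 = 2532 days.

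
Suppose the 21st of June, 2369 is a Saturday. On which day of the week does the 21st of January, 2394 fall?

Friday

From June 21, 2369 to June 21, 2393: 24 years, of which 6 contain a Feb 29 — 18×365 + 6×366 = 8766 days.
June 2393: 30 − 21 = 9 days remain.
Then July (31), August (31), September (30), October (31), November (30), December (31): 31 + 31 + 30 + 31 + 30 + 31 = 184 days.
January 1–21, 2394: 21 days.
Residual: 214 days.
Total: 8980 days.
8980 mod 7 = 6, so 6 days after Saturday is Friday.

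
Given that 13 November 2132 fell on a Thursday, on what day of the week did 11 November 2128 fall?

Count forward from the earlier date (November 11, 2128) to the later (November 13, 2132):
November 11, 2128 → November 11, 2129: 365 days.
November 11, 2129 → November 11, 2130: 365 days.
November 11, 2130 → November 11, 2131: 365 days.
November 11, 2131 → November 11, 2132: 366 days (2132 is a leap year).
Within November 2132: 13 − 11 = 2 days.
Total: 1463 days.
1463 is a multiple of 7, so 11 November 2128 falls on the same weekday: Thursday.

Thursday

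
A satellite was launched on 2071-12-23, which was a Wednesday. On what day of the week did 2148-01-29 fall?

Monday

From December 23, 2071 to December 23, 2147: 76 years, of which 18 contain a Feb 29 — 58×365 + 18×366 = 27758 days.
(2100 is not a leap year (divisible by 100 but not 400).)
December 2147: 31 − 23 = 8 days remain.
January 1–29, 2148: 29 days.
Residual: 37 days.
Total: 27795 days.
27795 mod 7 = 5, so 5 days after Wednesday is Monday.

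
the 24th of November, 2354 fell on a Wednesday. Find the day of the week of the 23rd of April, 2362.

Monday

From November 24, 2354 to November 24, 2361: 7 years, of which 2 contain a Feb 29 — 5×365 + 2×366 = 2557 days.
November 2361: 30 − 24 = 6 days remain.
Then December (31), January (31), February 2362 (28), March (31): 31 + 31 + 28 + 31 = 121 days.
April 1–23, 2362: 23 days.
Residual: 150 days.
Total: 2707 days.
2707 mod 7 = 5, so 5 days after Wednesday is Monday.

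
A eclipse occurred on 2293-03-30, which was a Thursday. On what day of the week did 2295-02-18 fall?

Monday

March 30, 2293 → March 30, 2294: 365 days.
March 2294: 31 − 30 = 1 day remains.
Then 10 full months totalling 306 days.
February 1–18, 2295: 18 days (2295 is not a leap year).
Residual: 325 days.
Total: 690 days.
690 mod 7 = 4, so 4 days after Thursday is Monday.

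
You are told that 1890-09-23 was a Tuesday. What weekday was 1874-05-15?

Friday

Count forward from the earlier date (May 15, 1874) to the later (September 23, 1890):
From May 15, 1874 to May 15, 1890: 16 years, of which 4 contain a Feb 29 — 12×365 + 4×366 = 5844 days.
May 1890: 31 − 15 = 16 days remain.
Then June (30), July (31), August (31): 30 + 31 + 31 = 92 days.
September 1–23, 1890: 23 days.
Residual: 131 days.
Total: 5975 days.
5975 mod 7 = 4, so 4 days before Tuesday is Friday.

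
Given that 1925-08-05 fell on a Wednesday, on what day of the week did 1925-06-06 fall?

Saturday

Count forward from the earlier date (June 6, 1925) to the later (August 5, 1925):
June 1925: 30 − 6 = 24 days remain.
Then July (31): 31 days.
August 1–5, 1925: 5 days.
Total: 24 + 31 + 5 = 60 days.
60 mod 7 = 4, so 4 days before Wednesday is Saturday.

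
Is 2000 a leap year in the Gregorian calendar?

Yes

2000 is a leap year (divisible by 400).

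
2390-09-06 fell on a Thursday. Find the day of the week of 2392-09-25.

September 6, 2390 → September 6, 2391: 365 days.
September 6, 2391 → September 6, 2392: 366 days (2392 is a leap year).
Within September 2392: 25 − 6 = 19 days.
Total: 750 days.
750 mod 7 = 1, so 1 day after Thursday is Friday.

Friday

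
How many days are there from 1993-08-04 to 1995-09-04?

761

August 1993: 31 − 4 = 27 days remain.
Then 24 full months totalling 730 days.
September 1–4, 1995: 4 days.
Total: 27 + 730 + 4 = 761 days.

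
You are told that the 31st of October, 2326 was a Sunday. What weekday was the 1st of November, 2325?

Sunday

Count forward from the earlier date (November 1, 2325) to the later (October 31, 2326):
November 2325: 30 − 1 = 29 days remain.
Then 10 full months totalling 304 days.
October 1–31, 2326: 31 days.
Residual: 364 days.
Total: 364 days.
364 is a multiple of 7, so the 1st of November, 2325 falls on the same weekday: Sunday.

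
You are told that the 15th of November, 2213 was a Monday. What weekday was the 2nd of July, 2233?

Tuesday

From November 15, 2213 to November 15, 2232: 19 years, of which 5 contain a Feb 29 — 14×365 + 5×366 = 6940 days.
November 2232: 30 − 15 = 15 days remain.
Then December (31), January (31), February 2233 (28), March (31), April (30), May (31), June (30): 31 + 31 + 28 + 31 + 30 + 31 + 30 = 212 days.
July 1–2, 2233: 2 days.
Residual: 229 days.
Total: 7169 days.
7169 mod 7 = 1, so 1 day after Monday is Tuesday.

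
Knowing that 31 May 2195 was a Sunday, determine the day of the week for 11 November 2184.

Count forward from the earlier date (November 11, 2184) to the later (May 31, 2195):
From November 11, 2184 to November 11, 2194: 10 years, of which 2 contain a Feb 29 — 8×365 + 2×366 = 3652 days.
November 2194: 30 − 11 = 19 days remain.
Then December (31), January (31), February 2195 (28), March (31), April (30): 31 + 31 + 28 + 31 + 30 = 151 days.
May 1–31, 2195: 31 days.
Residual: 201 days.
Total: 3853 days.
3853 mod 7 = 3, so 3 days before Sunday is Thursday.

Thursday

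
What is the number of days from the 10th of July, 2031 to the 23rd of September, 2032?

441

July 2031: 31 − 10 = 21 days remain.
Then 13 full months totalling 397 days.
September 1–23, 2032: 23 days.
Total: 21 + 397 + 23 = 441 days.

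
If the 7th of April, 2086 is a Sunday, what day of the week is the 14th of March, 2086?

Thursday

Count forward from the earlier date (March 14, 2086) to the later (April 7, 2086):
March 2086: 31 − 14 = 17 days remain.
April 1–7, 2086: 7 days.
Total: 17 + 7 = 24 days.
24 mod 7 = 3, so 3 days before Sunday is Thursday.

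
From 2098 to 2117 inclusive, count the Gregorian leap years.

Years divisible by 4 in [2098, 2117]: 2100, 2104, 2108, 2112, 2116.
Of these, 2100 is divisible by 100 but not 400, so not leap.
Leap years: 5 − 1 = 4.

4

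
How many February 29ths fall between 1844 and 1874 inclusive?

8

Years divisible by 4 in [1844, 1874]: 1844, 1848, 1852, 1856, 1860, 1864, 1868, 1872.
No century exceptions apply. Count: 8.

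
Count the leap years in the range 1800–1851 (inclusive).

12

Years divisible by 4: 1800, 1804, …, 1848 — 13 in all.
Of these, 1800 is divisible by 100 but not 400, so not leap.
Leap years: 13 − 1 = 12.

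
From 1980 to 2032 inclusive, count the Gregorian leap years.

Years divisible by 4: 1980, 1984, …, 2032 — 14 in all.
2000 is divisible by 400, so still leap.
No century exceptions apply. Count: 14.

14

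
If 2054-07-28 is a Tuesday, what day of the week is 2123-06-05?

Saturday

Day-of-year of July 28, 2054: 209.
Day-of-year of June 5, 2123: 156.
2054 has 365 days, so 365 − 209 = 156 days remain in 2054.
Full years 2055–2122: 52 common + 16 leap = 52×365 + 16×366 = 24836 days.
Total: 156 + 24836 + 156 = 25148 days.
25148 mod 7 = 4, so 4 days after Tuesday is Saturday.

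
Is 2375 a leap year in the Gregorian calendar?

No

2375 is not a leap year.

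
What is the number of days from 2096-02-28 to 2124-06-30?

From February 28, 2096 to February 28, 2124: 28 years, of which 6 contain a Feb 29 — 22×365 + 6×366 = 10226 days.
(2100 is not a leap year (divisible by 100 but not 400).)
February 2124: 29 − 28 = 1 day remains (2124 is a leap year, so February has 29 days).
Then March (31), April (30), May (31): 31 + 30 + 31 = 92 days.
June 1–30, 2124: 30 days.
Residual: 123 days.
Total: 10349 days.

10349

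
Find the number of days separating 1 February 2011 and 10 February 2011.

Within February 2011: 10 − 1 = 9 days.

9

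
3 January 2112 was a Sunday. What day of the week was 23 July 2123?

Day-of-year of January 3, 2112: 3.
Day-of-year of July 23, 2123: 204.
2112 has 366 days, so 366 − 3 = 363 days remain in 2112.
Full years 2113–2122: 8 common + 2 leap = 8×365 + 2×366 = 3652 days.
Total: 363 + 3652 + 204 = 4219 days.
4219 mod 7 = 5, so 5 days after Sunday is Friday.

Friday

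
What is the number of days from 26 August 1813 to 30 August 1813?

4

Within August 1813: 30 − 26 = 4 days.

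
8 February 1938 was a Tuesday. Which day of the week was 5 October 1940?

February 1938: 28 − 8 = 20 days remain (1938 is not a leap year, so February has 28 days).
Then 31 full months totalling 945 days.
October 1–5, 1940: 5 days.
Total: 20 + 945 + 5 = 970 days.
970 mod 7 = 4, so 4 days after Tuesday is Saturday.

Saturday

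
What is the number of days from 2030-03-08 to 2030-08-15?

March 2030: 31 − 8 = 23 days remain.
Then April (30), May (31), June (30), July (31): 30 + 31 + 30 + 31 = 122 days.
August 1–15, 2030: 15 days.
Total: 23 + 122 + 15 = 160 days.

160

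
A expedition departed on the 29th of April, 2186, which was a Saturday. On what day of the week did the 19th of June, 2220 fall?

Day-of-year of April 29, 2186: 119.
Day-of-year of June 19, 2220: 171.
2186 has 365 days, so 365 − 119 = 246 days remain in 2186.
Full years 2187–2219: 26 common + 7 leap = 26×365 + 7×366 = 12052 days.
Total: 246 + 12052 + 171 = 12469 days.
12469 mod 7 = 2, so 2 days after Saturday is Monday.

Monday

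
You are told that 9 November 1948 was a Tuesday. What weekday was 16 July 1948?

Friday

Count forward from the earlier date (July 16, 1948) to the later (November 9, 1948):
July 1948: 31 − 16 = 15 days remain.
Then August (31), September (30), October (31): 31 + 30 + 31 = 92 days.
November 1–9, 1948: 9 days.
Total: 15 + 92 + 9 = 116 days.
116 mod 7 = 4, so 4 days before Tuesday is Friday.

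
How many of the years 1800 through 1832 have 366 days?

8

Years divisible by 4 in [1800, 1832]: 1800, 1804, 1808, 1812, 1816, 1820, 1824, 1828, 1832.
Of these, 1800 is divisible by 100 but not 400, so not leap.
Leap years: 9 − 1 = 8.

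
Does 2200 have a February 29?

2200 is not a leap year (divisible by 100 but not 400).

No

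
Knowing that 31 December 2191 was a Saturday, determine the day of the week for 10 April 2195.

Day-of-year of December 31, 2191: 365.
Day-of-year of April 10, 2195: 100.
2191 has 365 days, so 365 − 365 = 0 days remain in 2191.
Full years: 2192: 366; 2193: 365; 2194: 365. Sum = 1096.
Total: 0 + 1096 + 100 = 1196 days.
1196 mod 7 = 6, so 6 days after Saturday is Friday.

Friday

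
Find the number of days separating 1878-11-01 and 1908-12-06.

From November 1, 1878 to November 1, 1908: 30 years, of which 7 contain a Feb 29 — 23×365 + 7×366 = 10957 days.
(1900 is not a leap year (divisible by 100 but not 400).)
November 1908: 30 − 1 = 29 days remain.
December 1–6, 1908: 6 days.
Residual: 35 days.
Total: 10992 days.

10992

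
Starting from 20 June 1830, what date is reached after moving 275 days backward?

18 September 1829

Count 275 days before June 20, 1830:
September 1829: 30 − 18 = 12 days remain.
Then October (31), November (30), December (31), January (31), February 1830 (28), March (31), April (30), May (31): 31 + 30 + 31 + 31 + 28 + 31 + 30 + 31 = 243 days.
June 1–20, 1830: 20 days.
Residual: 275 days.
Total: 275 days.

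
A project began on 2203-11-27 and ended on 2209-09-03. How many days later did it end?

2107

November 27, 2203 → November 27, 2204: 366 days (2204 is a leap year).
November 27, 2204 → November 27, 2205: 365 days.
November 27, 2205 → November 27, 2206: 365 days.
November 27, 2206 → November 27, 2207: 365 days.
November 27, 2207 → November 27, 2208: 366 days (2208 is a leap year).
November 2208: 30 − 27 = 3 days remain.
Then 9 full months totalling 274 days.
September 1–3, 2209: 3 days.
Residual: 280 days.
Total: 2107 days.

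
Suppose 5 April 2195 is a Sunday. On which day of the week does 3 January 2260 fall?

Tuesday

Day-of-year of April 5, 2195: 95.
Day-of-year of January 3, 2260: 3.
2195 has 365 days, so 365 − 95 = 270 days remain in 2195.
Full years 2196–2259: 49 common + 15 leap = 49×365 + 15×366 = 23375 days.
Total: 270 + 23375 + 3 = 23648 days.
23648 mod 7 = 2, so 2 days after Sunday is Tuesday.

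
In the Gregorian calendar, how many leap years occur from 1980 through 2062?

Years divisible by 4: 1980, 1984, …, 2060 — 21 in all.
2000 is divisible by 400, so still leap.
No century exceptions apply. Count: 21.

21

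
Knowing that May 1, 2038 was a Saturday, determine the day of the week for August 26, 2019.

Count forward from the earlier date (August 26, 2019) to the later (May 1, 2038):
Day-of-year of August 26, 2019: 238.
Day-of-year of May 1, 2038: 121.
2019 has 365 days, so 365 − 238 = 127 days remain in 2019.
Full years 2020–2037: 13 common + 5 leap = 13×365 + 5×366 = 6575 days.
Total: 127 + 6575 + 121 = 6823 days.
6823 mod 7 = 5, so 5 days before Saturday is Monday.

Monday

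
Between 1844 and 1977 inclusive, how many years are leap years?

Years divisible by 4: 1844, 1848, …, 1976 — 34 in all.
Of these, 1900 is divisible by 100 but not 400, so not leap.
Leap years: 34 − 1 = 33.

33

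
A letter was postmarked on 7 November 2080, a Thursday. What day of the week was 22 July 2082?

Wednesday

November 7, 2080 → November 7, 2081: 365 days.
November 2081: 30 − 7 = 23 days remain.
Then December (31), January (31), February 2082 (28), March (31), April (30), May (31), June (30): 31 + 31 + 28 + 31 + 30 + 31 + 30 = 212 days.
July 1–22, 2082: 22 days.
Residual: 257 days.
Total: 622 days.
622 mod 7 = 6, so 6 days after Thursday is Wednesday.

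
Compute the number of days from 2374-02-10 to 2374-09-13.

215

February 2374: 28 − 10 = 18 days remain (2374 is not a leap year, so February has 28 days).
Then March (31), April (30), May (31), June (30), July (31), August (31): 31 + 30 + 31 + 30 + 31 + 31 = 184 days.
September 1–13, 2374: 13 days.
Total: 18 + 184 + 13 = 215 days.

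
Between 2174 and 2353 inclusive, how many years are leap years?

Years divisible by 4: 2176, 2180, …, 2352 — 45 in all.
Of these, 2200, 2300 are divisible by 100 but not 400, so not leap.
Leap years: 45 − 2 = 43.

43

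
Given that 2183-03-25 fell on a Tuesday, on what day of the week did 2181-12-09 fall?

Sunday

Count forward from the earlier date (December 9, 2181) to the later (March 25, 2183):
December 2181: 31 − 9 = 22 days remain.
Then 14 full months totalling 424 days.
March 1–25, 2183: 25 days.
Total: 22 + 424 + 25 = 471 days.
471 mod 7 = 2, so 2 days before Tuesday is Sunday.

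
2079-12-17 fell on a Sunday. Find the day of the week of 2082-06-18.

Thursday

Day-of-year of December 17, 2079: 351.
Day-of-year of June 18, 2082: 169.
2079 has 365 days, so 365 − 351 = 14 days remain in 2079.
Full years: 2080: 366; 2081: 365. Sum = 731.
Total: 14 + 731 + 169 = 914 days.
914 mod 7 = 4, so 4 days after Sunday is Thursday.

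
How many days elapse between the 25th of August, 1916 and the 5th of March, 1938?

Day-of-year of August 25, 1916: 238.
Day-of-year of March 5, 1938: 64.
1916 has 366 days, so 366 − 238 = 128 days remain in 1916.
Full years 1917–1937: 16 common + 5 leap = 16×365 + 5×366 = 7670 days.
Total: 128 + 7670 + 64 = 7862 days.

7862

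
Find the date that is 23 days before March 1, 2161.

February 6, 2161

Count 23 days before March 1, 2161:
February 2161: 28 − 6 = 22 days remain (2161 is not a leap year, so February has 28 days).
March 1, 2161: 1 day.
Total: 22 + 1 = 23 days.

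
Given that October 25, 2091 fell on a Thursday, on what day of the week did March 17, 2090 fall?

Count forward from the earlier date (March 17, 2090) to the later (October 25, 2091):
March 2090: 31 − 17 = 14 days remain.
Then 18 full months totalling 548 days.
October 1–25, 2091: 25 days.
Total: 14 + 548 + 25 = 587 days.
587 mod 7 = 6, so 6 days before Thursday is Friday.

Friday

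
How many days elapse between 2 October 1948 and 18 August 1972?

8721

From October 2, 1948 to October 2, 1971: 23 years, of which 5 contain a Feb 29 — 18×365 + 5×366 = 8400 days.
October 1971: 31 − 2 = 29 days remain.
Then 9 full months totalling 274 days.
August 1–18, 1972: 18 days.
Residual: 321 days.
Total: 8721 days.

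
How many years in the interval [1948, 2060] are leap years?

Years divisible by 4: 1948, 1952, …, 2060 — 29 in all.
2000 is divisible by 400, so still leap.
No century exceptions apply. Count: 29.

29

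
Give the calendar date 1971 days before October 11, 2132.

May 20, 2127

Count 1971 days before October 11, 2132:
Day-of-year of May 20, 2127: 140.
Day-of-year of October 11, 2132: 285.
2127 has 365 days, so 365 − 140 = 225 days remain in 2127.
Full years: 2128: 366; 2129: 365; 2130: 365; 2131: 365. Sum = 1461.
Total: 225 + 1461 + 285 = 1971 days.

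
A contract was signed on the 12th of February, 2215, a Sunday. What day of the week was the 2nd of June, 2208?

Count forward from the earlier date (June 2, 2208) to the later (February 12, 2215):
June 2, 2208 → June 2, 2209: 365 days.
June 2, 2209 → June 2, 2210: 365 days.
June 2, 2210 → June 2, 2211: 365 days.
June 2, 2211 → June 2, 2212: 366 days (2212 is a leap year).
June 2, 2212 → June 2, 2213: 365 days.
June 2, 2213 → June 2, 2214: 365 days.
June 2214: 30 − 2 = 28 days remain.
Then July (31), August (31), September (30), October (31), November (30), December (31), January (31): 31 + 31 + 30 + 31 + 30 + 31 + 31 = 215 days.
February 1–12, 2215: 12 days (2215 is not a leap year).
Residual: 255 days.
Total: 2446 days.
2446 mod 7 = 3, so 3 days before Sunday is Thursday.

Thursday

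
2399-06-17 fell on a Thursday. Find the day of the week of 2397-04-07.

Count forward from the earlier date (April 7, 2397) to the later (June 17, 2399):
April 7, 2397 → April 7, 2398: 365 days.
April 7, 2398 → April 7, 2399: 365 days.
April 2399: 30 − 7 = 23 days remain.
Then May (31): 31 days.
June 1–17, 2399: 17 days.
Residual: 71 days.
Total: 801 days.
801 mod 7 = 3, so 3 days before Thursday is Monday.

Monday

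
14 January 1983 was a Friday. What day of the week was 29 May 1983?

January 1983: 31 − 14 = 17 days remain.
Then February 1983 (28), March (31), April (30): 28 + 31 + 30 = 89 days.
May 1–29, 1983: 29 days.
Total: 17 + 89 + 29 = 135 days.
135 mod 7 = 2, so 2 days after Friday is Sunday.

Sunday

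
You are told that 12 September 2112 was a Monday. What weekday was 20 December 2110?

Count forward from the earlier date (December 20, 2110) to the later (September 12, 2112):
December 2110: 31 − 20 = 11 days remain.
Then 20 full months totalling 609 days.
September 1–12, 2112: 12 days.
Total: 11 + 609 + 12 = 632 days.
632 mod 7 = 2, so 2 days before Monday is Saturday.

Saturday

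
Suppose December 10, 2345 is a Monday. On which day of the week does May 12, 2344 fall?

Friday

Count forward from the earlier date (May 12, 2344) to the later (December 10, 2345):
Day-of-year of May 12, 2344: 133.
Day-of-year of December 10, 2345: 344.
2344 has 366 days, so 366 − 133 = 233 days remain in 2344.
Total: 233 + 344 = 577 days.
577 mod 7 = 3, so 3 days before Monday is Friday.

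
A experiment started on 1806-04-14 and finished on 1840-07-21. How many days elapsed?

From April 14, 1806 to April 14, 1840: 34 years, of which 9 contain a Feb 29 — 25×365 + 9×366 = 12419 days.
April 1840: 30 − 14 = 16 days remain.
Then May (31), June (30): 31 + 30 = 61 days.
July 1–21, 1840: 21 days.
Residual: 98 days.
Total: 12517 days.

12517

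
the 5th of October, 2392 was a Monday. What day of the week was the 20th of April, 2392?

Monday

Count forward from the earlier date (April 20, 2392) to the later (October 5, 2392):
April 2392: 30 − 20 = 10 days remain.
Then May (31), June (30), July (31), August (31), September (30): 31 + 30 + 31 + 31 + 30 = 153 days.
October 1–5, 2392: 5 days.
Total: 10 + 153 + 5 = 168 days.
168 is a multiple of 7, so the 20th of April, 2392 falls on the same weekday: Monday.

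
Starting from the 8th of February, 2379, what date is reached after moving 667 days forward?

the 6th of December, 2380

Count 667 days after February 8, 2379:
February 8, 2379 → February 8, 2380: 365 days.
February 2380: 29 − 8 = 21 days remain (2380 is a leap year, so February has 29 days).
Then 9 full months totalling 275 days.
December 1–6, 2380: 6 days.
Residual: 302 days.
Total: 667 days.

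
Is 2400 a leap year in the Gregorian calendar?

2400 is a leap year (divisible by 400).

Yes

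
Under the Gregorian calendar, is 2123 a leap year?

2123 is not a leap year.

No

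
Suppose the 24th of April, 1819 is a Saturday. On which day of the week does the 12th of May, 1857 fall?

Tuesday

From April 24, 1819 to April 24, 1857: 38 years, of which 10 contain a Feb 29 — 28×365 + 10×366 = 13880 days.
April 1857: 30 − 24 = 6 days remain.
May 1–12, 1857: 12 days.
Residual: 18 days.
Total: 13898 days.
13898 mod 7 = 3, so 3 days after Saturday is Tuesday.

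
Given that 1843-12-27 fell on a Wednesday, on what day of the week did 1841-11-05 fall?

Count forward from the earlier date (November 5, 1841) to the later (December 27, 1843):
November 1841: 30 − 5 = 25 days remain.
Then 24 full months totalling 730 days.
December 1–27, 1843: 27 days.
Total: 25 + 730 + 27 = 782 days.
782 mod 7 = 5, so 5 days before Wednesday is Friday.

Friday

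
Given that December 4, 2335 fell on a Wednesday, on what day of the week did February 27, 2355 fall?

Sunday

Day-of-year of December 4, 2335: 338.
Day-of-year of February 27, 2355: 58.
2335 has 365 days, so 365 − 338 = 27 days remain in 2335.
Full years 2336–2354: 14 common + 5 leap = 14×365 + 5×366 = 6940 days.
Total: 27 + 6940 + 58 = 7025 days.
7025 mod 7 = 4, so 4 days after Wednesday is Sunday.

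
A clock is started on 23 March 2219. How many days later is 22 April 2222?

1126

Day-of-year of March 23, 2219: 82.
Day-of-year of April 22, 2222: 112.
2219 has 365 days, so 365 − 82 = 283 days remain in 2219.
Full years: 2220: 366; 2221: 365. Sum = 731.
Total: 283 + 731 + 112 = 1126 days.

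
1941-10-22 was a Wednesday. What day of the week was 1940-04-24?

Wednesday

Count forward from the earlier date (April 24, 1940) to the later (October 22, 1941):
April 24, 1940 → April 24, 1941: 365 days.
April 1941: 30 − 24 = 6 days remain.
Then May (31), June (30), July (31), August (31), September (30): 31 + 30 + 31 + 31 + 30 = 153 days.
October 1–22, 1941: 22 days.
Residual: 181 days.
Total: 546 days.
546 is a multiple of 7, so 1940-04-24 falls on the same weekday: Wednesday.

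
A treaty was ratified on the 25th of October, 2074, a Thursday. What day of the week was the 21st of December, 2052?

Saturday

Count forward from the earlier date (December 21, 2052) to the later (October 25, 2074):
Day-of-year of December 21, 2052: 356.
Day-of-year of October 25, 2074: 298.
2052 has 366 days, so 366 − 356 = 10 days remain in 2052.
Full years 2053–2073: 16 common + 5 leap = 16×365 + 5×366 = 7670 days.
Total: 10 + 7670 + 298 = 7978 days.
7978 mod 7 = 5, so 5 days before Thursday is Saturday.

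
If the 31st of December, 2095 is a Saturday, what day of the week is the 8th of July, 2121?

Day-of-year of December 31, 2095: 365.
Day-of-year of July 8, 2121: 189.
2095 has 365 days, so 365 − 365 = 0 days remain in 2095.
Full years 2096–2120: 19 common + 6 leap = 19×365 + 6×366 = 9131 days.
Total: 0 + 9131 + 189 = 9320 days.
9320 mod 7 = 3, so 3 days after Saturday is Tuesday.

Tuesday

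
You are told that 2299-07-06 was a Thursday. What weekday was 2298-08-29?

Monday

Count forward from the earlier date (August 29, 2298) to the later (July 6, 2299):
Day-of-year of August 29, 2298: 241.
Day-of-year of July 6, 2299: 187.
2298 has 365 days, so 365 − 241 = 124 days remain in 2298.
Total: 124 + 187 = 311 days.
311 mod 7 = 3, so 3 days before Thursday is Monday.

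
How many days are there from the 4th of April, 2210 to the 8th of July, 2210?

95

April 2210: 30 − 4 = 26 days remain.
Then May (31), June (30): 31 + 30 = 61 days.
July 1–8, 2210: 8 days.
Total: 26 + 61 + 8 = 95 days.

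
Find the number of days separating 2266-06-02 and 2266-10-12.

132

June 2266: 30 − 2 = 28 days remain.
Then July (31), August (31), September (30): 31 + 31 + 30 = 92 days.
October 1–12, 2266: 12 days.
Total: 28 + 92 + 12 = 132 days.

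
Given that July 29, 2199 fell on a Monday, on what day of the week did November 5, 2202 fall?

July 29, 2199 → July 29, 2200: 365 days (2200 is not a leap year (divisible by 100 but not 400)).
July 29, 2200 → July 29, 2201: 365 days.
July 29, 2201 → July 29, 2202: 365 days.
July 2202: 31 − 29 = 2 days remain.
Then August (31), September (30), October (31): 31 + 30 + 31 = 92 days.
November 1–5, 2202: 5 days.
Residual: 99 days.
Total: 1194 days.
1194 mod 7 = 4, so 4 days after Monday is Friday.

Friday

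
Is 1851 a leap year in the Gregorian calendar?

1851 is not a leap year.

No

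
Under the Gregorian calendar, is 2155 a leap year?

No

2155 is not a leap year.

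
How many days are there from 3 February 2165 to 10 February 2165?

Within February 2165: 10 − 3 = 7 days.

7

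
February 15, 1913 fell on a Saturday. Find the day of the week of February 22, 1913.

Saturday

Within February 1913: 22 − 15 = 7 days.
7 is a multiple of 7, so February 22, 1913 falls on the same weekday: Saturday.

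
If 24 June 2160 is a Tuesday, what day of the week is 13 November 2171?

Wednesday

From June 24, 2160 to June 24, 2171: 11 years, of which 2 contain a Feb 29 — 9×365 + 2×366 = 4017 days.
June 2171: 30 − 24 = 6 days remain.
Then July (31), August (31), September (30), October (31): 31 + 31 + 30 + 31 = 123 days.
November 1–13, 2171: 13 days.
Residual: 142 days.
Total: 4159 days.
4159 mod 7 = 1, so 1 day after Tuesday is Wednesday.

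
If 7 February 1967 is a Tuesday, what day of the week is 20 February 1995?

Day-of-year of February 7, 1967: 38.
Day-of-year of February 20, 1995: 51.
1967 has 365 days, so 365 − 38 = 327 days remain in 1967.
Full years 1968–1994: 20 common + 7 leap = 20×365 + 7×366 = 9862 days.
Total: 327 + 9862 + 51 = 10240 days.
10240 mod 7 = 6, so 6 days after Tuesday is Monday.

Monday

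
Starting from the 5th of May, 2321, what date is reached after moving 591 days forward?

the 17th of December, 2322

Count 591 days after May 5, 2321:
May 2321: 31 − 5 = 26 days remain.
Then 18 full months totalling 548 days.
December 1–17, 2322: 17 days.
Total: 26 + 548 + 17 = 591 days.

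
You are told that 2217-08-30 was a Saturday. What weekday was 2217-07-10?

Count forward from the earlier date (July 10, 2217) to the later (August 30, 2217):
July 2217: 31 − 10 = 21 days remain.
August 1–30, 2217: 30 days.
Total: 21 + 30 = 51 days.
51 mod 7 = 2, so 2 days before Saturday is Thursday.

Thursday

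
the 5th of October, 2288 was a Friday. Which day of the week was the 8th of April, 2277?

Count forward from the earlier date (April 8, 2277) to the later (October 5, 2288):
From April 8, 2277 to April 8, 2288: 11 years, of which 3 contain a Feb 29 — 8×365 + 3×366 = 4018 days.
April 2288: 30 − 8 = 22 days remain.
Then May (31), June (30), July (31), August (31), September (30): 31 + 30 + 31 + 31 + 30 = 153 days.
October 1–5, 2288: 5 days.
Residual: 180 days.
Total: 4198 days.
4198 mod 7 = 5, so 5 days before Friday is Sunday.

Sunday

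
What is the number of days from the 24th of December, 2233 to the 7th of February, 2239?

1871

December 24, 2233 → December 24, 2234: 365 days.
December 24, 2234 → December 24, 2235: 365 days.
December 24, 2235 → December 24, 2236: 366 days (2236 is a leap year).
December 24, 2236 → December 24, 2237: 365 days.
December 24, 2237 → December 24, 2238: 365 days.
December 2238: 31 − 24 = 7 days remain.
Then January (31): 31 days.
February 1–7, 2239: 7 days (2239 is not a leap year).
Residual: 45 days.
Total: 1871 days.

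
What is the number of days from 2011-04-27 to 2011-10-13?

169

April 2011: 30 − 27 = 3 days remain.
Then May (31), June (30), July (31), August (31), September (30): 31 + 30 + 31 + 31 + 30 = 153 days.
October 1–13, 2011: 13 days.
Total: 3 + 153 + 13 = 169 days.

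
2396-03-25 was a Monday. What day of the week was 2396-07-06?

March 2396: 31 − 25 = 6 days remain.
Then April (30), May (31), June (30): 30 + 31 + 30 = 91 days.
July 1–6, 2396: 6 days.
Total: 6 + 91 + 6 = 103 days.
103 mod 7 = 5, so 5 days after Monday is Saturday.

Saturday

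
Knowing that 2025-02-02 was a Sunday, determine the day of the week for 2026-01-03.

February 2025: 28 − 2 = 26 days remain (2025 is not a leap year, so February has 28 days).
Then 10 full months totalling 306 days.
January 1–3, 2026: 3 days.
Residual: 335 days.
Total: 335 days.
335 mod 7 = 6, so 6 days after Sunday is Saturday.

Saturday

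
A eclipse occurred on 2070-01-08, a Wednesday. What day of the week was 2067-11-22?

Count forward from the earlier date (November 22, 2067) to the later (January 8, 2070):
November 22, 2067 → November 22, 2068: 366 days (2068 is a leap year).
November 22, 2068 → November 22, 2069: 365 days.
November 2069: 30 − 22 = 8 days remain.
Then December (31): 31 days.
January 1–8, 2070: 8 days.
Residual: 47 days.
Total: 778 days.
778 mod 7 = 1, so 1 day before Wednesday is Tuesday.

Tuesday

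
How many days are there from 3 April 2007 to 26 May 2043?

13202

From April 3, 2007 to April 3, 2043: 36 years, of which 9 contain a Feb 29 — 27×365 + 9×366 = 13149 days.
April 2043: 30 − 3 = 27 days remain.
May 1–26, 2043: 26 days.
Residual: 53 days.
Total: 13202 days.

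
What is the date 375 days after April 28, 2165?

May 8, 2166

Count 375 days after April 28, 2165:
April 2165: 30 − 28 = 2 days remain.
Then 12 full months totalling 365 days.
May 1–8, 2166: 8 days.
Total: 2 + 365 + 8 = 375 days.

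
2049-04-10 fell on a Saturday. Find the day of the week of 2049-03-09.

Tuesday

Count forward from the earlier date (March 9, 2049) to the later (April 10, 2049):
March 2049: 31 − 9 = 22 days remain.
April 1–10, 2049: 10 days.
Total: 22 + 10 = 32 days.
32 mod 7 = 4, so 4 days before Saturday is Tuesday.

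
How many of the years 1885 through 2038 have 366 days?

37

Years divisible by 4: 1888, 1892, …, 2036 — 38 in all.
Of these, 1900 is divisible by 100 but not 400, so not leap.
2000 is divisible by 400, so still leap.
Leap years: 38 − 1 = 37.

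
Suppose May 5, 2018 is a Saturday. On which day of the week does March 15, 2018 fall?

Thursday

Count forward from the earlier date (March 15, 2018) to the later (May 5, 2018):
March 2018: 31 − 15 = 16 days remain.
Then April (30): 30 days.
May 1–5, 2018: 5 days.
Total: 16 + 30 + 5 = 51 days.
51 mod 7 = 2, so 2 days before Saturday is Thursday.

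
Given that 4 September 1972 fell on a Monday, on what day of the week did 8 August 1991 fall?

Thursday

From September 4, 1972 to September 4, 1990: 18 years, of which 4 contain a Feb 29 — 14×365 + 4×366 = 6574 days.
September 1990: 30 − 4 = 26 days remain.
Then 10 full months totalling 304 days.
August 1–8, 1991: 8 days.
Residual: 338 days.
Total: 6912 days.
6912 mod 7 = 3, so 3 days after Monday is Thursday.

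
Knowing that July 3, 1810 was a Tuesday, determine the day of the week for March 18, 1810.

Count forward from the earlier date (March 18, 1810) to the later (July 3, 1810):
March 1810: 31 − 18 = 13 days remain.
Then April (30), May (31), June (30): 30 + 31 + 30 = 91 days.
July 1–3, 1810: 3 days.
Total: 13 + 91 + 3 = 107 days.
107 mod 7 = 2, so 2 days before Tuesday is Sunday.

Sunday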